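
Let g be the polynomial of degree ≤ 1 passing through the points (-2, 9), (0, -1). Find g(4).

-21

Using the Lagrange interpolation formula with nodes -2, 0:
  L_0(x) = x / -2
  L_1(x) = (x + 2) / 2
Then g(x) = 9·L_0(x) - 1·L_1(x).
Expanding and collecting terms gives g(x) = -5x - 1.
Evaluating at x = 4: g(4) = -21.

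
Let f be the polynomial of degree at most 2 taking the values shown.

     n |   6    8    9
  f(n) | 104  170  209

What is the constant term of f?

Write f(n) = an^2 + bn + c. Substituting each data point gives a linear system:
  36a + 6b + c = 104
  64a + 8b + c = 170
  81a + 9b + c = 209
Solving the system yields a = 2, b = 5, c = 2.
So f(n) = 2n² + 5n + 2.
The constant term is 2.

2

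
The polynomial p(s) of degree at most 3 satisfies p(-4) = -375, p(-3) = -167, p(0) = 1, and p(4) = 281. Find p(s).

p(s) = 5s^3 - 3s^2 + 2s + 1

Using the Lagrange interpolation formula with nodes -4, -3, 0, 4:
  L_0(s) = (s + 3)s(s - 4) / -32
  L_1(s) = (s + 4)s(s - 4) / 21
  L_2(s) = (s + 4)(s + 3)(s - 4) / -48
  L_3(s) = (s + 4)(s + 3)s / 224
Then p(s) = -375·L_0(s) - 167·L_1(s) + 1·L_2(s) + 281·L_3(s).
Expanding and collecting terms gives p(s) = 5s^3 - 3s^2 + 2s + 1.
Check: p(-4) = -375. ✓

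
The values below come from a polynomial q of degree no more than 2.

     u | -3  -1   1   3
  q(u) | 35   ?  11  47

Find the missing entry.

7

The 3 known points determine the degree-2 polynomial uniquely.
Write q(u) = au^2 + bu + c. Substituting each data point gives a linear system:
  9a - 3b + c = 35
  a + b + c = 11
  9a + 3b + c = 47
Solving the system yields a = 4, b = 2, c = 5.
So q(u) = 4u^2 + 2u + 5.
Then q(-1) = 7.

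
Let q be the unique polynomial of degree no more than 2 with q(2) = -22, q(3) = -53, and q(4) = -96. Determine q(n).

Using the Lagrange interpolation formula with nodes 2, 3, 4:
  L_0(n) = (n - 3)(n - 4) / 2
  L_1(n) = (n - 2)(n - 4) / -1
  L_2(n) = (n - 2)(n - 3) / 2
Then q(n) = -22·L_0(n) - 53·L_1(n) - 96·L_2(n).
Expanding and collecting terms gives q(n) = -6n² - n + 4.
Check: q(4) = -96. ✓

q(n) = -6n^2 - n + 4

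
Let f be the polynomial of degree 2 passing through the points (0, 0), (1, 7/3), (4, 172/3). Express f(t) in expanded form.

f(t) = 4t^2 - (5/3)t

Write f(t) = at^2 + bt + c. Substituting each data point gives a linear system:
  c = 0
  a + b + c = 7/3
  16a + 4b + c = 172/3
Solving the system yields a = 4, b = -5/3, c = 0.
So f(t) = 4t² - (5/3)t.
Check: f(1) = 7/3. ✓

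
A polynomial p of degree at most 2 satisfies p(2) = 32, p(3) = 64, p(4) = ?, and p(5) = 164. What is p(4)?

On equispaced nodes a degree-2 polynomial has vanishing third forward difference, so
  - p(2) + 3·p(3) - 3·p(4) + p(5) = 0.
Substituting the known values and solving for p(4):
  -3·p(4) = -324
  p(4) = 108.

108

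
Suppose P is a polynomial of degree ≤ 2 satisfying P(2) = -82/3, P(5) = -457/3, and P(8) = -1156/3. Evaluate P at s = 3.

Forward differences of the values at s = 2, 5, 8:
  P  : -82/3  -457/3  -1156/3
  Δ  : -125  -233
  Δ^2: -108
The second differences are constant, confirming degree 2.
Interpolating (Newton forward form) and evaluating at s = 3 gives P(3) = -57.

-57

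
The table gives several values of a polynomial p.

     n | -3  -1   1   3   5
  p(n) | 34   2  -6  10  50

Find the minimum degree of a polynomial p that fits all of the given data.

Forward differences of the values at n = -3, -1, 1, 3, 5:
  p  : 34  2  -6  10  50
  Δ  : -32  -8  16  40
  Δ^2: 24  24  24
  Δ^3: 0  0
  Δ^4: 0
The second differences are constant (24) and nonzero, while all higher differences vanish, so the minimal degree is 2.

2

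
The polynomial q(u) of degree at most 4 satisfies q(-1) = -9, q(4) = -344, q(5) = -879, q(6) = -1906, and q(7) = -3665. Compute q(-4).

-816

Using the Lagrange interpolation formula with nodes -1, 4, 5, 6, 7:
  L_0(u) = (u - 4)(u - 5)(u - 6)(u - 7) / 1680
  L_1(u) = (u + 1)(u - 5)(u - 6)(u - 7) / -30
  L_2(u) = (u + 1)(u - 4)(u - 6)(u - 7) / 12
  L_3(u) = (u + 1)(u - 4)(u - 5)(u - 7) / -14
  L_4(u) = (u + 1)(u - 4)(u - 5)(u - 6) / 48
Then q(u) = -9·L_0(u) - 344·L_1(u) - 879·L_2(u) - 1906·L_3(u) - 3665·L_4(u).
Expanding and collecting terms gives q(u) = -2u^4 + 4u^3 - 4u^2 - 5u - 4.
Evaluating at u = -4: q(-4) = -816.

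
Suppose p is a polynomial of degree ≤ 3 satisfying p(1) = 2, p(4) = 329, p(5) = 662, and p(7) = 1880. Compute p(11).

7532

Using the Lagrange interpolation formula with nodes 1, 4, 5, 7:
  L_0(t) = (t - 4)(t - 5)(t - 7) / -72
  L_1(t) = (t - 1)(t - 5)(t - 7) / 9
  L_2(t) = (t - 1)(t - 4)(t - 7) / -8
  L_3(t) = (t - 1)(t - 4)(t - 5) / 36
Then p(t) = 2·L_0(t) + 329·L_1(t) + 662·L_2(t) + 1880·L_3(t).
Expanding and collecting terms gives p(t) = 6t^3 - 4t^2 + 3t - 3.
Evaluating at t = 11: p(11) = 7532.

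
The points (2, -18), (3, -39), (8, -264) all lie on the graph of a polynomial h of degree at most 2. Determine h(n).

Using the Lagrange interpolation formula with nodes 2, 3, 8:
  L_0(n) = (n - 3)(n - 8) / 6
  L_1(n) = (n - 2)(n - 8) / -5
  L_2(n) = (n - 2)(n - 3) / 30
Then h(n) = -18·L_0(n) - 39·L_1(n) - 264·L_2(n).
Expanding and collecting terms gives h(n) = -4n^2 - n.
Check: h(2) = -18. ✓

h(n) = -4n^2 - n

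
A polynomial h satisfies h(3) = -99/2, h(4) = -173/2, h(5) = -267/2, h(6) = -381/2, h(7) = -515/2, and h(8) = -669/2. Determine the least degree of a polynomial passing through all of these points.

2

Forward differences of the values at u = 3, 4, 5, 6, 7, 8:
  h  : -99/2  -173/2  -267/2  -381/2  -515/2  -669/2
  Δ  : -37  -47  -57  -67  -77
  Δ^2: -10  -10  -10  -10
  Δ^3: 0  0  0
  Δ^4: 0  0
  Δ^5: 0
The second differences are constant (-10) and nonzero, while all higher differences vanish, so the minimal degree is 2.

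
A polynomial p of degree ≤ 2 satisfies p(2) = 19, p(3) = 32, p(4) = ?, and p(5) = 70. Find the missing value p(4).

The 3 known points determine the degree-2 polynomial uniquely.
Write p(t) = at^2 + bt + c. Substituting each data point gives a linear system:
  4a + 2b + c = 19
  9a + 3b + c = 32
  25a + 5b + c = 70
Solving the system yields a = 2, b = 3, c = 5.
So p(t) = 2t² + 3t + 5.
Then p(4) = 49.

49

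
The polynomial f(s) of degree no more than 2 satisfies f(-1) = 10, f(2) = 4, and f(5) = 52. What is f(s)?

Write f(s) = as^2 + bs + c. Substituting each data point gives a linear system:
  a - b + c = 10
  4a + 2b + c = 4
  25a + 5b + c = 52
Solving the system yields a = 3, b = -5, c = 2.
So f(s) = 3s² - 5s + 2.
Check: f(5) = 52. ✓

f(s) = 3s^2 - 5s + 2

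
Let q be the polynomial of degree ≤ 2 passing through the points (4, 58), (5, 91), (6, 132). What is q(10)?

Forward differences of the values at t = 4, 5, 6:
  q  : 58  91  132
  Δ  : 33  41
  Δ^2: 8
The second differences are constant, confirming degree 2.
Interpolating (Newton forward form) and evaluating at t = 10 gives q(10) = 376.

376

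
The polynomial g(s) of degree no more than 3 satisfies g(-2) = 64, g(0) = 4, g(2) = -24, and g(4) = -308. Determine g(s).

g(s) = -6s^3 + 4s^2 + 2s + 4

Write g(s) = as^3 + bs^2 + cs + d. Substituting each data point gives a linear system:
  -8a + 4b - 2c + d = 64
  d = 4
  8a + 4b + 2c + d = -24
  64a + 16b + 4c + d = -308
Solving the system yields a = -6, b = 4, c = 2, d = 4.
So g(s) = -6s³ + 4s² + 2s + 4.
Check: g(2) = -24. ✓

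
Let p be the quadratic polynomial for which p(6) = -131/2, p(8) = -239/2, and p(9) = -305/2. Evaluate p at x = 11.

Write p(x) = ax^2 + bx + c. Substituting each data point gives a linear system:
  36a + 6b + c = -131/2
  64a + 8b + c = -239/2
  81a + 9b + c = -305/2
Solving the system yields a = -2, b = 1, c = 1/2.
So p(x) = -2x^2 + x + 1/2.
Then p(11) = -461/2.

-461/2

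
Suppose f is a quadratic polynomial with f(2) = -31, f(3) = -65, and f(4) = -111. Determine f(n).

Write f(n) = an^2 + bn + c. Substituting each data point gives a linear system:
  4a + 2b + c = -31
  9a + 3b + c = -65
  16a + 4b + c = -111
Solving the system yields a = -6, b = -4, c = 1.
So f(n) = -6n^2 - 4n + 1.
Check: f(4) = -111. ✓

f(n) = -6n^2 - 4n + 1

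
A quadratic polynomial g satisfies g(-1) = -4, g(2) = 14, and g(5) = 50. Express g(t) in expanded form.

g(t) = t^2 + 5t

Write g(t) = at^2 + bt + c. Substituting each data point gives a linear system:
  a - b + c = -4
  4a + 2b + c = 14
  25a + 5b + c = 50
Solving the system yields a = 1, b = 5, c = 0.
So g(t) = t^2 + 5t.
Check: g(2) = 14. ✓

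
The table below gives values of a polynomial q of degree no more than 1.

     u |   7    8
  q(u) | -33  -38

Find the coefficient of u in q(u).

Write q(u) = au + b. Substituting each data point gives a linear system:
  7a + b = -33
  8a + b = -38
Solving the system yields a = -5, b = 2.
So q(u) = -5u + 2.
The leading coefficient is -5.

-5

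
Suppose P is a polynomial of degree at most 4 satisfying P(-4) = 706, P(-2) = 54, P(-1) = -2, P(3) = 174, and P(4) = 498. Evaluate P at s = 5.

1174

Using the Lagrange interpolation formula with nodes -4, -2, -1, 3, 4:
  L_0(s) = (s + 2)(s + 1)(s - 3)(s - 4) / 336
  L_1(s) = (s + 4)(s + 1)(s - 3)(s - 4) / -60
  L_2(s) = (s + 4)(s + 2)(s - 3)(s - 4) / 60
  L_3(s) = (s + 4)(s + 2)(s + 1)(s - 4) / -140
  L_4(s) = (s + 4)(s + 2)(s + 1)(s - 3) / 240
Then P(s) = 706·L_0(s) + 54·L_1(s) - 2·L_2(s) + 174·L_3(s) + 498·L_4(s).
Expanding and collecting terms gives P(s) = 2s⁴ - 2s³ + 6s² + 6s - 6.
Evaluating at s = 5: P(5) = 1174.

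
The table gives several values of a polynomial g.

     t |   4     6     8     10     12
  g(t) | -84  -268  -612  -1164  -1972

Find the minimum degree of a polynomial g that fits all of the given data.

3

Forward differences of the values at t = 4, 6, 8, 10, 12:
  g  : -84  -268  -612  -1164  -1972
  Δ  : -184  -344  -552  -808
  Δ^2: -160  -208  -256
  Δ^3: -48  -48
  Δ^4: 0
The third differences are constant (-48) and nonzero, while all higher differences vanish, so the minimal degree is 3.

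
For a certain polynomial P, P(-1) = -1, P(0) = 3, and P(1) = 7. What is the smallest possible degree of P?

1

Forward differences of the values at n = -1, 0, 1:
  P  : -1  3  7
  Δ  : 4  4
  Δ^2: 0
The first differences are constant (4) and nonzero, while all higher differences vanish, so the minimal degree is 1.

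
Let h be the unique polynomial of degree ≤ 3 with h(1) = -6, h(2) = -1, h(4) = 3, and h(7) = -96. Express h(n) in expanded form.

Write h(n) = an^3 + bn^2 + cn + d. Substituting each data point gives a linear system:
  a + b + c + d = -6
  8a + 4b + 2c + d = -1
  64a + 16b + 4c + d = 3
  343a + 49b + 7c + d = -96
Solving the system yields a = -1, b = 6, c = -6, d = -5.
So h(n) = -n^3 + 6n^2 - 6n - 5.
Check: h(4) = 3. ✓

h(n) = -n^3 + 6n^2 - 6n - 5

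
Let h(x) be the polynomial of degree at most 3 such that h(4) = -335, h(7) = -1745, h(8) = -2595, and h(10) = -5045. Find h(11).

Write h(x) = ax^3 + bx^2 + cx + d. Substituting each data point gives a linear system:
  64a + 16b + 4c + d = -335
  343a + 49b + 7c + d = -1745
  512a + 64b + 8c + d = -2595
  1000a + 100b + 10c + d = -5045
Solving the system yields a = -5, b = 0, c = -5, d = 5.
So h(x) = -5x^3 - 5x + 5.
Then h(11) = -6705.

-6705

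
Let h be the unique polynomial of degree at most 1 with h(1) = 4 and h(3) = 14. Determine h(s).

Write h(s) = as + b. Substituting each data point gives a linear system:
  a + b = 4
  3a + b = 14
Solving the system yields a = 5, b = -1.
So h(s) = 5s - 1.
Check: h(3) = 14. ✓

h(s) = 5s - 1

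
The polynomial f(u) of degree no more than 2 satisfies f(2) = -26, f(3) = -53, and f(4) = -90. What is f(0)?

-2

Forward differences of the values at u = 2, 3, 4:
  f  : -26  -53  -90
  Δ  : -27  -37
  Δ^2: -10
The second differences are constant, confirming degree 2.
Interpolating (Newton forward form) and evaluating at u = 0 gives f(0) = -2.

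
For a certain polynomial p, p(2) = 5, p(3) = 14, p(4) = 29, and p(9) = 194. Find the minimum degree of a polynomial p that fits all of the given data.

2

Divided differences on the nodes 2, 3, 4, 9:
  order 0: 5  14  29  194
  order 1: 9  15  33
  order 2: 3  3
  order 3: 0
The order-2 divided differences are all 3 (nonzero) and every higher order vanishes, so the data lies on a polynomial of degree exactly 2.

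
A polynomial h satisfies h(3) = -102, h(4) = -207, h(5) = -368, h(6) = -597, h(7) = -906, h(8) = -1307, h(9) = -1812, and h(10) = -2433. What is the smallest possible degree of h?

Forward differences of the values at n = 3, 4, 5, 6, 7, 8, 9, 10:
  h  : -102  -207  -368  -597  -906  -1307  -1812  -2433
  Δ  : -105  -161  -229  -309  -401  -505  -621
  Δ^2: -56  -68  -80  -92  -104  -116
  Δ^3: -12  -12  -12  -12  -12
  Δ^4: 0  0  0  0
  Δ^5: 0  0  0
  Δ^6: 0  0
  Δ^7: 0
The third differences are constant (-12) and nonzero, while all higher differences vanish, so the minimal degree is 3.

3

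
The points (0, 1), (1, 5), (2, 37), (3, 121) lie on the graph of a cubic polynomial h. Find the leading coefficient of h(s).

Write h(s) = as^3 + bs^2 + cs + d. Substituting each data point gives a linear system:
  d = 1
  a + b + c + d = 5
  8a + 4b + 2c + d = 37
  27a + 9b + 3c + d = 121
Solving the system yields a = 4, b = 2, c = -2, d = 1.
So h(s) = 4s^3 + 2s^2 - 2s + 1.
The leading coefficient is 4.

4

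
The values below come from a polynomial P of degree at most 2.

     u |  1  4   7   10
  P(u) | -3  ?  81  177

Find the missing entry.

21

On equispaced nodes a degree-2 polynomial has vanishing third forward difference, so
  - P(1) + 3·P(4) - 3·P(7) + P(10) = 0.
Substituting the known values and solving for P(4):
  3·P(4) = 63
  P(4) = 21.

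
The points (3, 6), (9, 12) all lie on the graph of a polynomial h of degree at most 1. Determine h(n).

h(n) = n + 3

Write h(n) = an + b. Substituting each data point gives a linear system:
  3a + b = 6
  9a + b = 12
Solving the system yields a = 1, b = 3.
So h(n) = n + 3.
Check: h(3) = 6. ✓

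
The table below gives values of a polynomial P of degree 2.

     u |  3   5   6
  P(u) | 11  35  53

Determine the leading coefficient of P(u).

Write P(u) = au^2 + bu + c. Substituting each data point gives a linear system:
  9a + 3b + c = 11
  25a + 5b + c = 35
  36a + 6b + c = 53
Solving the system yields a = 2, b = -4, c = 5.
So P(u) = 2u^2 - 4u + 5.
The leading coefficient is 2.

2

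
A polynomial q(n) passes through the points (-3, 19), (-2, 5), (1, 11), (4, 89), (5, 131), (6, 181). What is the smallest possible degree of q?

Divided differences on the nodes -3, -2, 1, 4, 5, 6:
  order 0: 19  5  11  89  131  181
  order 1: -14  2  26  42  50
  order 2: 4  4  4  4
  order 3: 0  0  0
  order 4: 0  0
  order 5: 0
The order-2 divided differences are all 4 (nonzero) and every higher order vanishes, so the data lies on a polynomial of degree exactly 2.

2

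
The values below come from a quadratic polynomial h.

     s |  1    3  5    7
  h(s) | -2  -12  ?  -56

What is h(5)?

-30

On equispaced nodes a degree-2 polynomial has vanishing third forward difference, so
  - h(1) + 3·h(3) - 3·h(5) + h(7) = 0.
Substituting the known values and solving for h(5):
  -3·h(5) = 90
  h(5) = -30.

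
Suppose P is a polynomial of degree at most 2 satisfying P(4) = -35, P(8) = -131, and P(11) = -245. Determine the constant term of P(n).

Write P(n) = an^2 + bn + c. Substituting each data point gives a linear system:
  16a + 4b + c = -35
  64a + 8b + c = -131
  121a + 11b + c = -245
Solving the system yields a = -2, b = 0, c = -3.
So P(n) = -2n^2 - 3.
The constant term is -3.

-3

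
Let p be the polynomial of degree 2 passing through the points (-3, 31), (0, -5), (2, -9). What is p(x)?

p(x) = 2x^2 - 6x - 5

Using the Lagrange interpolation formula with nodes -3, 0, 2:
  L_0(x) = x(x - 2) / 15
  L_1(x) = (x + 3)(x - 2) / -6
  L_2(x) = (x + 3)x / 10
Then p(x) = 31·L_0(x) - 5·L_1(x) - 9·L_2(x).
Expanding and collecting terms gives p(x) = 2x^2 - 6x - 5.
Check: p(2) = -9. ✓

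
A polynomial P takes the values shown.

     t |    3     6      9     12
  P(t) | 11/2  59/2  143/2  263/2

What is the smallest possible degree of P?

2

Forward differences of the values at t = 3, 6, 9, 12:
  P  : 11/2  59/2  143/2  263/2
  Δ  : 24  42  60
  Δ^2: 18  18
  Δ^3: 0
The second differences are constant (18) and nonzero, while all higher differences vanish, so the minimal degree is 2.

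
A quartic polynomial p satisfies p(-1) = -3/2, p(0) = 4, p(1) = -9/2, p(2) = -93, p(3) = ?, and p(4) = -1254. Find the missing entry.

-847/2

On equispaced nodes a degree-4 polynomial has vanishing fifth forward difference, so
  - p(-1) + 5·p(0) - 10·p(1) + 10·p(2) - 5·p(3) + p(4) = 0.
Substituting the known values and solving for p(3):
  -5·p(3) = 4235/2
  p(3) = -847/2.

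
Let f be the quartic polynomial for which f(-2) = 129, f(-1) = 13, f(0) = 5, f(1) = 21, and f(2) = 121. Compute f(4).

1533

Using the Lagrange interpolation formula with nodes -2, -1, 0, 1, 2:
  L_0(t) = (t + 1)t(t - 1)(t - 2) / 24
  L_1(t) = (t + 2)t(t - 1)(t - 2) / -6
  L_2(t) = (t + 2)(t + 1)(t - 1)(t - 2) / 4
  L_3(t) = (t + 2)(t + 1)t(t - 2) / -6
  L_4(t) = (t + 2)(t + 1)t(t - 1) / 24
Then f(t) = 129·L_0(t) + 13·L_1(t) + 5·L_2(t) + 21·L_3(t) + 121·L_4(t).
Expanding and collecting terms gives f(t) = 6t^4 - 2t^3 + 6t^2 + 6t + 5.
Evaluating at t = 4: f(4) = 1533.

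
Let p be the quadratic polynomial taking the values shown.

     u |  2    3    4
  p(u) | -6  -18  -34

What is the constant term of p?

6

Write p(u) = au^2 + bu + c. Substituting each data point gives a linear system:
  4a + 2b + c = -6
  9a + 3b + c = -18
  16a + 4b + c = -34
Solving the system yields a = -2, b = -2, c = 6.
So p(u) = -2u^2 - 2u + 6.
The constant term is 6.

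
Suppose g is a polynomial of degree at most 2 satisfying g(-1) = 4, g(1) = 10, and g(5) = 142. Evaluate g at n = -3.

38

Write g(n) = an^2 + bn + c. Substituting each data point gives a linear system:
  a - b + c = 4
  a + b + c = 10
  25a + 5b + c = 142
Solving the system yields a = 5, b = 3, c = 2.
So g(n) = 5n^2 + 3n + 2.
Then g(-3) = 38.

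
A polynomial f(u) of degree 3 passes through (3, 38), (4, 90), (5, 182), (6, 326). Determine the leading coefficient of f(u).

2

Write f(u) = au^3 + bu^2 + cu + d. Substituting each data point gives a linear system:
  27a + 9b + 3c + d = 38
  64a + 16b + 4c + d = 90
  125a + 25b + 5c + d = 182
  216a + 36b + 6c + d = 326
Solving the system yields a = 2, b = -4, c = 6, d = 2.
So f(u) = 2u^3 - 4u^2 + 6u + 2.
The leading coefficient is 2.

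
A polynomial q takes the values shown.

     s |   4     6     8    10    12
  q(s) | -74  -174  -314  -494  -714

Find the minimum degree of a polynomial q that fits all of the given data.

Forward differences of the values at s = 4, 6, 8, 10, 12:
  q  : -74  -174  -314  -494  -714
  Δ  : -100  -140  -180  -220
  Δ^2: -40  -40  -40
  Δ^3: 0  0
  Δ^4: 0
The second differences are constant (-40) and nonzero, while all higher differences vanish, so the minimal degree is 2.

2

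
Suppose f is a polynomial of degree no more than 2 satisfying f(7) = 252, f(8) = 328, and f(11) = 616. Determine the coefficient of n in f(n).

1

Write f(n) = an^2 + bn + c. Substituting each data point gives a linear system:
  49a + 7b + c = 252
  64a + 8b + c = 328
  121a + 11b + c = 616
Solving the system yields a = 5, b = 1, c = 0.
So f(n) = 5n² + n.
The coefficient of n is 1.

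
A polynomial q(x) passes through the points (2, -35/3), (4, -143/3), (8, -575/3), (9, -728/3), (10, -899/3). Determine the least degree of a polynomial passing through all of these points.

Divided differences on the nodes 2, 4, 8, 9, 10:
  order 0: -35/3  -143/3  -575/3  -728/3  -899/3
  order 1: -18  -36  -51  -57
  order 2: -3  -3  -3
  order 3: 0  0
  order 4: 0
The order-2 divided differences are all -3 (nonzero) and every higher order vanishes, so the data lies on a polynomial of degree exactly 2.

2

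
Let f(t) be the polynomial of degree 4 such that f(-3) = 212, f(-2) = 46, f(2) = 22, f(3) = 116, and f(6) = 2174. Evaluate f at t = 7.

4132

Write f(t) = at^4 + bt^3 + ct^2 + dt + e. Substituting each data point gives a linear system:
  81a - 27b + 9c - 3d + e = 212
  16a - 8b + 4c - 2d + e = 46
  16a + 8b + 4c + 2d + e = 22
  81a + 27b + 9c + 3d + e = 116
  1296a + 216b + 36c + 6d + e = 2174
Solving the system yields a = 2, b = -2, c = 0, d = 2, e = 2.
So f(t) = 2t^4 - 2t^3 + 2t + 2.
Then f(7) = 4132.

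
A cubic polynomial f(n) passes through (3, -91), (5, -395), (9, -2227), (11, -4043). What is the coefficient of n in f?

-5

Write f(n) = an^3 + bn^2 + cn + d. Substituting each data point gives a linear system:
  27a + 9b + 3c + d = -91
  125a + 25b + 5c + d = -395
  729a + 81b + 9c + d = -2227
  1331a + 121b + 11c + d = -4043
Solving the system yields a = -3, b = 0, c = -5, d = 5.
So f(n) = -3n³ - 5n + 5.
The coefficient of n is -5.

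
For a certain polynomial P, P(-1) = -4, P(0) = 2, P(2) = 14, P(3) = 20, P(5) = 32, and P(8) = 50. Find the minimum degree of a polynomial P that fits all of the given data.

1

Divided differences on the nodes -1, 0, 2, 3, 5, 8:
  order 0: -4  2  14  20  32  50
  order 1: 6  6  6  6  6
  order 2: 0  0  0  0
  order 3: 0  0  0
  order 4: 0  0
  order 5: 0
The order-1 divided differences are all 6 (nonzero) and every higher order vanishes, so the data lies on a polynomial of degree exactly 1.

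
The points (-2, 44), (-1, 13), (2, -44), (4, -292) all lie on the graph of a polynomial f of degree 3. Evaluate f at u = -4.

268

Write f(u) = au^3 + bu^2 + cu + d. Substituting each data point gives a linear system:
  -8a + 4b - 2c + d = 44
  -a + b - c + d = 13
  8a + 4b + 2c + d = -44
  64a + 16b + 4c + d = -292
Solving the system yields a = -4, b = -1, c = -6, d = 4.
So f(u) = -4u^3 - u^2 - 6u + 4.
Then f(-4) = 268.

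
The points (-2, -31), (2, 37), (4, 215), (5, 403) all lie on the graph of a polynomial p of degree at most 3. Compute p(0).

3

Using the Lagrange interpolation formula with nodes -2, 2, 4, 5:
  L_0(n) = (n - 2)(n - 4)(n - 5) / -168
  L_1(n) = (n + 2)(n - 4)(n - 5) / 24
  L_2(n) = (n + 2)(n - 2)(n - 5) / -12
  L_3(n) = (n + 2)(n - 2)(n - 4) / 21
Then p(n) = -31·L_0(n) + 37·L_1(n) + 215·L_2(n) + 403·L_3(n).
Expanding and collecting terms gives p(n) = 3n^3 + 5n + 3.
Evaluating at n = 0: p(0) = 3.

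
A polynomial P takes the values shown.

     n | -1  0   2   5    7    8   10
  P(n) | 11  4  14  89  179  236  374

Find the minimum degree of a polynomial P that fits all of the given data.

2

Divided differences on the nodes -1, 0, 2, 5, 7, 8, 10:
  order 0: 11  4  14  89  179  236  374
  order 1: -7  5  25  45  57  69
  order 2: 4  4  4  4  4
  order 3: 0  0  0  0
  order 4: 0  0  0
  order 5: 0  0
  order 6: 0
The order-2 divided differences are all 4 (nonzero) and every higher order vanishes, so the data lies on a polynomial of degree exactly 2.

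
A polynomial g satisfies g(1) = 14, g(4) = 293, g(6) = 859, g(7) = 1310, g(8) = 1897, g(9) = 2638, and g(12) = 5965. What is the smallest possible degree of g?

Divided differences on the nodes 1, 4, 6, 7, 8, 9, 12:
  order 0: 14  293  859  1310  1897  2638  5965
  order 1: 93  283  451  587  741  1109
  order 2: 38  56  68  77  92
  order 3: 3  3  3  3
  order 4: 0  0  0
  order 5: 0  0
  order 6: 0
The order-3 divided differences are all 3 (nonzero) and every higher order vanishes, so the data lies on a polynomial of degree exactly 3.

3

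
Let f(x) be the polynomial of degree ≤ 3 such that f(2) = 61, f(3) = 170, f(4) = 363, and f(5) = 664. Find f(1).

Write f(x) = ax^3 + bx^2 + cx + d. Substituting each data point gives a linear system:
  8a + 4b + 2c + d = 61
  27a + 9b + 3c + d = 170
  64a + 16b + 4c + d = 363
  125a + 25b + 5c + d = 664
Solving the system yields a = 4, b = 6, c = 3, d = -1.
So f(x) = 4x^3 + 6x^2 + 3x - 1.
Then f(1) = 12.

12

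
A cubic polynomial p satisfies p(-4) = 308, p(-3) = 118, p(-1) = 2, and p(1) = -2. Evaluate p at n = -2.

Write p(n) = an^3 + bn^2 + cn + d. Substituting each data point gives a linear system:
  -64a + 16b - 4c + d = 308
  -27a + 9b - 3c + d = 118
  -a + b - c + d = 2
  a + b + c + d = -2
Solving the system yields a = -6, b = -4, c = 4, d = 4.
So p(n) = -6n^3 - 4n^2 + 4n + 4.
Then p(-2) = 28.

28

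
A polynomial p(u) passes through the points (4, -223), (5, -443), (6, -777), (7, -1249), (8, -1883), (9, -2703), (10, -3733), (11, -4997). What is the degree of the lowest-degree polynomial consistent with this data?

Forward differences of the values at u = 4, 5, 6, 7, 8, 9, 10, 11:
  p  : -223  -443  -777  -1249  -1883  -2703  -3733  -4997
  Δ  : -220  -334  -472  -634  -820  -1030  -1264
  Δ^2: -114  -138  -162  -186  -210  -234
  Δ^3: -24  -24  -24  -24  -24
  Δ^4: 0  0  0  0
  Δ^5: 0  0  0
  Δ^6: 0  0
  Δ^7: 0
The third differences are constant (-24) and nonzero, while all higher differences vanish, so the minimal degree is 3.

3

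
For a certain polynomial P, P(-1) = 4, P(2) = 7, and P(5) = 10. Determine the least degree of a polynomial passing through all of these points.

Forward differences of the values at t = -1, 2, 5:
  P  : 4  7  10
  Δ  : 3  3
  Δ^2: 0
The first differences are constant (3) and nonzero, while all higher differences vanish, so the minimal degree is 1.

1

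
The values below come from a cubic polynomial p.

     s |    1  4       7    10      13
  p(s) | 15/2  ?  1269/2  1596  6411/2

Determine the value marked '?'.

159

On equispaced nodes a degree-3 polynomial has vanishing fourth forward difference, so
  p(1) - 4·p(4) + 6·p(7) - 4·p(10) + p(13) = 0.
Substituting the known values and solving for p(4):
  -4·p(4) = -636
  p(4) = 159.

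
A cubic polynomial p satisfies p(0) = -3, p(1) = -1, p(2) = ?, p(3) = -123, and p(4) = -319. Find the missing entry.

-29

On equispaced nodes a degree-3 polynomial has vanishing fourth forward difference, so
  p(0) - 4·p(1) + 6·p(2) - 4·p(3) + p(4) = 0.
Substituting the known values and solving for p(2):
  6·p(2) = -174
  p(2) = -29.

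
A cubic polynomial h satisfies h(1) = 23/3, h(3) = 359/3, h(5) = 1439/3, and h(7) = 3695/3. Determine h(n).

h(n) = 3n^3 + 4n^2 + n - 1/3

Using the Lagrange interpolation formula with nodes 1, 3, 5, 7:
  L_0(n) = (n - 3)(n - 5)(n - 7) / -48
  L_1(n) = (n - 1)(n - 5)(n - 7) / 16
  L_2(n) = (n - 1)(n - 3)(n - 7) / -16
  L_3(n) = (n - 1)(n - 3)(n - 5) / 48
Then h(n) = 23/3·L_0(n) + 359/3·L_1(n) + 1439/3·L_2(n) + 3695/3·L_3(n).
Expanding and collecting terms gives h(n) = 3n^3 + 4n^2 + n - 1/3.
Check: h(1) = 23/3. ✓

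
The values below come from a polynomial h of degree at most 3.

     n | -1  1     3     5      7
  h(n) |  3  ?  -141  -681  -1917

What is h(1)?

-9

The 4 known points determine the degree-3 polynomial uniquely.
Write h(n) = an^3 + bn^2 + cn + d. Substituting each data point gives a linear system:
  -a + b - c + d = 3
  27a + 9b + 3c + d = -141
  125a + 25b + 5c + d = -681
  343a + 49b + 7c + d = -1917
Solving the system yields a = -6, b = 3, c = 0, d = -6.
So h(n) = -6n^3 + 3n^2 - 6.
Then h(1) = -9.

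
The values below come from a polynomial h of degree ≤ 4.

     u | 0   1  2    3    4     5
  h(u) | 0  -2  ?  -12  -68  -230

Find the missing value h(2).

-2

The 5 known points determine the degree-4 polynomial uniquely.
Write h(u) = au^4 + bu^3 + cu^2 + du + e. Substituting each data point gives a linear system:
  e = 0
  a + b + c + d + e = -2
  81a + 27b + 9c + 3d + e = -12
  256a + 64b + 16c + 4d + e = -68
  625a + 125b + 25c + 5d + e = -230
Solving the system yields a = -1, b = 4, c = -4, d = -1, e = 0.
So h(u) = -u^4 + 4u^3 - 4u^2 - u.
Then h(2) = -2.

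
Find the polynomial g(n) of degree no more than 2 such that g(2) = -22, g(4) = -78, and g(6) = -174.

Write g(n) = an^2 + bn + c. Substituting each data point gives a linear system:
  4a + 2b + c = -22
  16a + 4b + c = -78
  36a + 6b + c = -174
Solving the system yields a = -5, b = 2, c = -6.
So g(n) = -5n² + 2n - 6.
Check: g(6) = -174. ✓

g(n) = -5n^2 + 2n - 6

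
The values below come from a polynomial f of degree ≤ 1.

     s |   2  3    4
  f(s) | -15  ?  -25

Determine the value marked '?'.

-20

On equispaced nodes a degree-1 polynomial has vanishing second forward difference, so
  f(2) - 2·f(3) + f(4) = 0.
Substituting the known values and solving for f(3):
  -2·f(3) = 40
  f(3) = -20.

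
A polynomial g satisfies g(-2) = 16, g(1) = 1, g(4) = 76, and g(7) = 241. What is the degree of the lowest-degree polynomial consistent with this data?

Forward differences of the values at x = -2, 1, 4, 7:
  g  : 16  1  76  241
  Δ  : -15  75  165
  Δ^2: 90  90
  Δ^3: 0
The second differences are constant (90) and nonzero, while all higher differences vanish, so the minimal degree is 2.

2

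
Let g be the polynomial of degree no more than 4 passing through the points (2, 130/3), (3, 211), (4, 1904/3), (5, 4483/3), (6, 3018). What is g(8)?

27628/3

Using the Lagrange interpolation formula with nodes 2, 3, 4, 5, 6:
  L_0(x) = (x - 3)(x - 4)(x - 5)(x - 6) / 24
  L_1(x) = (x - 2)(x - 4)(x - 5)(x - 6) / -6
  L_2(x) = (x - 2)(x - 3)(x - 5)(x - 6) / 4
  L_3(x) = (x - 2)(x - 3)(x - 4)(x - 6) / -6
  L_4(x) = (x - 2)(x - 3)(x - 4)(x - 5) / 24
Then g(x) = 130/3·L_0(x) + 211·L_1(x) + 1904/3·L_2(x) + 4483/3·L_3(x) + 3018·L_4(x).
Expanding and collecting terms gives g(x) = 2x⁴ + 2x³ - (1/3)x - 4.
Evaluating at x = 8: g(8) = 27628/3.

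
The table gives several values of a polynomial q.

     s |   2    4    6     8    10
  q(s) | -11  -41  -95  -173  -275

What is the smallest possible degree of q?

Forward differences of the values at s = 2, 4, 6, 8, 10:
  q  : -11  -41  -95  -173  -275
  Δ  : -30  -54  -78  -102
  Δ^2: -24  -24  -24
  Δ^3: 0  0
  Δ^4: 0
The second differences are constant (-24) and nonzero, while all higher differences vanish, so the minimal degree is 2.

2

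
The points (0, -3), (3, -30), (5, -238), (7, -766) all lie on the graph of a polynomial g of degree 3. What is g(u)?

g(u) = -3u^3 + 5u^2 + 3u - 3

Write g(u) = au^3 + bu^2 + cu + d. Substituting each data point gives a linear system:
  d = -3
  27a + 9b + 3c + d = -30
  125a + 25b + 5c + d = -238
  343a + 49b + 7c + d = -766
Solving the system yields a = -3, b = 5, c = 3, d = -3.
So g(u) = -3u^3 + 5u^2 + 3u - 3.
Check: g(0) = -3. ✓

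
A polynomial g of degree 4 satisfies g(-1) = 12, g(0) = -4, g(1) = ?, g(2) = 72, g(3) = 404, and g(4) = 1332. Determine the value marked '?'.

0

On equispaced nodes a degree-4 polynomial has vanishing fifth forward difference, so
  - g(-1) + 5·g(0) - 10·g(1) + 10·g(2) - 5·g(3) + g(4) = 0.
Substituting the known values and solving for g(1):
  -10·g(1) = 0
  g(1) = 0.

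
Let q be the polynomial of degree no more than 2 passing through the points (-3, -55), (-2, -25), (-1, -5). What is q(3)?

-25

Forward differences of the values at x = -3, -2, -1:
  q  : -55  -25  -5
  Δ  : 30  20
  Δ^2: -10
The second differences are constant, confirming degree 2.
Interpolating (Newton forward form) and evaluating at x = 3 gives q(3) = -25.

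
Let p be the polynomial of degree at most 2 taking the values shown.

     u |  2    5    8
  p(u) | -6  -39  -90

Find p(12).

Using the Lagrange interpolation formula with nodes 2, 5, 8:
  L_0(u) = (u - 5)(u - 8) / 18
  L_1(u) = (u - 2)(u - 8) / -9
  L_2(u) = (u - 2)(u - 5) / 18
Then p(u) = -6·L_0(u) - 39·L_1(u) - 90·L_2(u).
Expanding and collecting terms gives p(u) = -u^2 - 4u + 6.
Evaluating at u = 12: p(12) = -186.

-186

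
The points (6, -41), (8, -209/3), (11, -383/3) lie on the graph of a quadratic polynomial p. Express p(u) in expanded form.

p(u) = -u^2 - (1/3)u - 3

Using the Lagrange interpolation formula with nodes 6, 8, 11:
  L_0(u) = (u - 8)(u - 11) / 10
  L_1(u) = (u - 6)(u - 11) / -6
  L_2(u) = (u - 6)(u - 8) / 15
Then p(u) = -41·L_0(u) - 209/3·L_1(u) - 383/3·L_2(u).
Expanding and collecting terms gives p(u) = -u^2 - (1/3)u - 3.
Check: p(11) = -383/3. ✓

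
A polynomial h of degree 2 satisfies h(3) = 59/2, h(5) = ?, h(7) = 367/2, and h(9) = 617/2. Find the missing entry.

181/2

The 3 known points determine the degree-2 polynomial uniquely.
Write h(u) = au^2 + bu + c. Substituting each data point gives a linear system:
  9a + 3b + c = 59/2
  49a + 7b + c = 367/2
  81a + 9b + c = 617/2
Solving the system yields a = 4, b = -3/2, c = -2.
So h(u) = 4u^2 - (3/2)u - 2.
Then h(5) = 181/2.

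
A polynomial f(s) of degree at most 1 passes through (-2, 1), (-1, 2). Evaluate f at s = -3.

0

Write f(s) = as + b. Substituting each data point gives a linear system:
  -2a + b = 1
  -a + b = 2
Solving the system yields a = 1, b = 3.
So f(s) = s + 3.
Then f(-3) = 0.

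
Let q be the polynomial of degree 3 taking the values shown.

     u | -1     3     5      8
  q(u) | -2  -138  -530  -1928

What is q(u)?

q(u) = -3u^3 - 6u^2 - u

Write q(u) = au^3 + bu^2 + cu + d. Substituting each data point gives a linear system:
  -a + b - c + d = -2
  27a + 9b + 3c + d = -138
  125a + 25b + 5c + d = -530
  512a + 64b + 8c + d = -1928
Solving the system yields a = -3, b = -6, c = -1, d = 0.
So q(u) = -3u^3 - 6u^2 - u.
Check: q(8) = -1928. ✓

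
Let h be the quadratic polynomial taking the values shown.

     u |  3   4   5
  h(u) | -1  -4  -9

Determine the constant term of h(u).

-4

Write h(u) = au^2 + bu + c. Substituting each data point gives a linear system:
  9a + 3b + c = -1
  16a + 4b + c = -4
  25a + 5b + c = -9
Solving the system yields a = -1, b = 4, c = -4.
So h(u) = -u² + 4u - 4.
The constant term is -4.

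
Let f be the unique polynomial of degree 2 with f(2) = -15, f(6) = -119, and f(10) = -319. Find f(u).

f(u) = -3u^2 - 2u + 1

Write f(u) = au^2 + bu + c. Substituting each data point gives a linear system:
  4a + 2b + c = -15
  36a + 6b + c = -119
  100a + 10b + c = -319
Solving the system yields a = -3, b = -2, c = 1.
So f(u) = -3u² - 2u + 1.
Check: f(2) = -15. ✓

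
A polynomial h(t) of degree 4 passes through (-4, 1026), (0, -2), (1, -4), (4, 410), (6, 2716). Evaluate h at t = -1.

Using the Lagrange interpolation formula with nodes -4, 0, 1, 4, 6:
  L_0(t) = t(t - 1)(t - 4)(t - 6) / 1600
  L_1(t) = (t + 4)(t - 1)(t - 4)(t - 6) / -96
  L_2(t) = (t + 4)t(t - 4)(t - 6) / 75
  L_3(t) = (t + 4)t(t - 1)(t - 6) / -192
  L_4(t) = (t + 4)t(t - 1)(t - 4) / 600
Then h(t) = 1026·L_0(t) - 2·L_1(t) - 4·L_2(t) + 410·L_3(t) + 2716·L_4(t).
Expanding and collecting terms gives h(t) = 3t^4 - 5t^3 - 3t^2 + 3t - 2.
Evaluating at t = -1: h(-1) = 0.

0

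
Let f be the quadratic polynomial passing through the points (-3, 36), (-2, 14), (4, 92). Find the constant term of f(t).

0

Write f(t) = at^2 + bt + c. Substituting each data point gives a linear system:
  9a - 3b + c = 36
  4a - 2b + c = 14
  16a + 4b + c = 92
Solving the system yields a = 5, b = 3, c = 0.
So f(t) = 5t^2 + 3t.
The constant term is 0.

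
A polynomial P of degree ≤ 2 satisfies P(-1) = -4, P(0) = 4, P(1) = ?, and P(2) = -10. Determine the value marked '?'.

2

The 3 known points determine the degree-2 polynomial uniquely.
Write P(t) = at^2 + bt + c. Substituting each data point gives a linear system:
  a - b + c = -4
  c = 4
  4a + 2b + c = -10
Solving the system yields a = -5, b = 3, c = 4.
So P(t) = -5t² + 3t + 4.
Then P(1) = 2.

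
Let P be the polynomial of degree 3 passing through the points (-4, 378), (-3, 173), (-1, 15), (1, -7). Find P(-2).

62

Using the Lagrange interpolation formula with nodes -4, -3, -1, 1:
  L_0(t) = (t + 3)(t + 1)(t - 1) / -15
  L_1(t) = (t + 4)(t + 1)(t - 1) / 8
  L_2(t) = (t + 4)(t + 3)(t - 1) / -12
  L_3(t) = (t + 4)(t + 3)(t + 1) / 40
Then P(t) = 378·L_0(t) + 173·L_1(t) + 15·L_2(t) - 7·L_3(t).
Expanding and collecting terms gives P(t) = -5t³ + 2t² - 6t + 2.
Evaluating at t = -2: P(-2) = 62.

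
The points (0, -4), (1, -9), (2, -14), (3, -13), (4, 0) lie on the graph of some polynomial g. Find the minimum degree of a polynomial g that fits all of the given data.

3

Forward differences of the values at n = 0, 1, 2, 3, 4:
  g  : -4  -9  -14  -13  0
  Δ  : -5  -5  1  13
  Δ^2: 0  6  12
  Δ^3: 6  6
  Δ^4: 0
The third differences are constant (6) and nonzero, while all higher differences vanish, so the minimal degree is 3.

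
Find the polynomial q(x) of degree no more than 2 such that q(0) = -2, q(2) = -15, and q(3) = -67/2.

q(x) = -4x^2 + (3/2)x - 2

Using the Lagrange interpolation formula with nodes 0, 2, 3:
  L_0(x) = (x - 2)(x - 3) / 6
  L_1(x) = x(x - 3) / -2
  L_2(x) = x(x - 2) / 3
Then q(x) = -2·L_0(x) - 15·L_1(x) - 67/2·L_2(x).
Expanding and collecting terms gives q(x) = -4x^2 + (3/2)x - 2.
Check: q(2) = -15. ✓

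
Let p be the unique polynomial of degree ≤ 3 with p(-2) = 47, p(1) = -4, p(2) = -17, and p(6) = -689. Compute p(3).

Write p(t) = at^3 + bt^2 + ct + d. Substituting each data point gives a linear system:
  -8a + 4b - 2c + d = 47
  a + b + c + d = -4
  8a + 4b + 2c + d = -17
  216a + 36b + 6c + d = -689
Solving the system yields a = -4, b = 5, c = 0, d = -5.
So p(t) = -4t^3 + 5t^2 - 5.
Then p(3) = -68.

-68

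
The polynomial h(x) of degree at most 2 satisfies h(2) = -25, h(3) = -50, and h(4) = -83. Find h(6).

Using the Lagrange interpolation formula with nodes 2, 3, 4:
  L_0(x) = (x - 3)(x - 4) / 2
  L_1(x) = (x - 2)(x - 4) / -1
  L_2(x) = (x - 2)(x - 3) / 2
Then h(x) = -25·L_0(x) - 50·L_1(x) - 83·L_2(x).
Expanding and collecting terms gives h(x) = -4x² - 5x + 1.
Evaluating at x = 6: h(6) = -173.

-173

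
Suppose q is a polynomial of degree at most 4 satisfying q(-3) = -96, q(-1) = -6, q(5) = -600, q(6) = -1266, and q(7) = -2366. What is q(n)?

Using the Lagrange interpolation formula with nodes -3, -1, 5, 6, 7:
  L_0(n) = (n + 1)(n - 5)(n - 6)(n - 7) / 1440
  L_1(n) = (n + 3)(n - 5)(n - 6)(n - 7) / -672
  L_2(n) = (n + 3)(n + 1)(n - 6)(n - 7) / 96
  L_3(n) = (n + 3)(n + 1)(n - 5)(n - 7) / -63
  L_4(n) = (n + 3)(n + 1)(n - 5)(n - 6) / 160
Then q(n) = -96·L_0(n) - 6·L_1(n) - 600·L_2(n) - 1266·L_3(n) - 2366·L_4(n).
Expanding and collecting terms gives q(n) = -n^4 + 5n.
Check: q(-3) = -96. ✓

q(n) = -n^4 + 5n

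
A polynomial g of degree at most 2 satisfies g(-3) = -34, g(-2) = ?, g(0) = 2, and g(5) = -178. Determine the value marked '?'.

The 3 known points determine the degree-2 polynomial uniquely.
Write g(t) = at^2 + bt + c. Substituting each data point gives a linear system:
  9a - 3b + c = -34
  c = 2
  25a + 5b + c = -178
Solving the system yields a = -6, b = -6, c = 2.
So g(t) = -6t^2 - 6t + 2.
Then g(-2) = -10.

-10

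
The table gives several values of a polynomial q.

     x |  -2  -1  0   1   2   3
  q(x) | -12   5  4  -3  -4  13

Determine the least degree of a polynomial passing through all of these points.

3

Forward differences of the values at x = -2, -1, 0, 1, 2, 3:
  q  : -12  5  4  -3  -4  13
  Δ  : 17  -1  -7  -1  17
  Δ^2: -18  -6  6  18
  Δ^3: 12  12  12
  Δ^4: 0  0
  Δ^5: 0
The third differences are constant (12) and nonzero, while all higher differences vanish, so the minimal degree is 3.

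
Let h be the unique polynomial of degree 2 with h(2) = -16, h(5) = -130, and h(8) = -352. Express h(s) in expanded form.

h(s) = -6s^2 + 4s

Using the Lagrange interpolation formula with nodes 2, 5, 8:
  L_0(s) = (s - 5)(s - 8) / 18
  L_1(s) = (s - 2)(s - 8) / -9
  L_2(s) = (s - 2)(s - 5) / 18
Then h(s) = -16·L_0(s) - 130·L_1(s) - 352·L_2(s).
Expanding and collecting terms gives h(s) = -6s^2 + 4s.
Check: h(5) = -130. ✓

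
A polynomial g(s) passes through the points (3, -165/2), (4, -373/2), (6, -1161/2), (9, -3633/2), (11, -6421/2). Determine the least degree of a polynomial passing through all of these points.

Divided differences on the nodes 3, 4, 6, 9, 11:
  order 0: -165/2  -373/2  -1161/2  -3633/2  -6421/2
  order 1: -104  -197  -412  -697
  order 2: -31  -43  -57
  order 3: -2  -2
  order 4: 0
The order-3 divided differences are all -2 (nonzero) and every higher order vanishes, so the data lies on a polynomial of degree exactly 3.

3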